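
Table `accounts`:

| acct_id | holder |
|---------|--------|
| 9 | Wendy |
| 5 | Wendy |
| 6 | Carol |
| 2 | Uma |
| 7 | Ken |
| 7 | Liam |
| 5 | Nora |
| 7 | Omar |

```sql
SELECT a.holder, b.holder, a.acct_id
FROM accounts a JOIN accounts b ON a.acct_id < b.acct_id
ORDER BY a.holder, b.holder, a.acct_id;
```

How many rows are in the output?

24

INNER JOIN keeps only pairs where the ON condition holds.
Matching on a.acct_id < b.acct_id.
- acct_id=9: no matching b row, dropped.
- acct_id=5: 5 matching b row(s), so 5 row(s) emitted.
- acct_id=6: 4 matching b row(s), so 4 row(s) emitted.
- acct_id=2: 7 matching b row(s), so 7 row(s) emitted.
- acct_id=7: 1 matching b row(s), so 1 row(s) emitted.
- acct_id=7: 1 matching b row(s), so 1 row(s) emitted.
- acct_id=5: 5 matching b row(s), so 5 row(s) emitted.
- acct_id=7: 1 matching b row(s), so 1 row(s) emitted.
Total: 24 rows.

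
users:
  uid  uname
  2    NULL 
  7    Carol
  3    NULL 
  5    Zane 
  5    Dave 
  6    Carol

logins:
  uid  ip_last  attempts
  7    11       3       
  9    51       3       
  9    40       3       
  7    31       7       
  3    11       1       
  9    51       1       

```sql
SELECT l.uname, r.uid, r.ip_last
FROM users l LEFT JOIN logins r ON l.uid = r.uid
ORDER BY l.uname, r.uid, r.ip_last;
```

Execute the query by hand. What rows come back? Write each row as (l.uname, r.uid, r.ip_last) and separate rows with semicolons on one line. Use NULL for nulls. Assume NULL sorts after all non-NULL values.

(Carol, 7, 11); (Carol, 7, 31); (Carol, NULL, NULL); (Dave, NULL, NULL); (Zane, NULL, NULL); (NULL, 3, 11); (NULL, NULL, NULL)

LEFT JOIN keeps every row from `users`; unmatched rows get NULL for `logins`'s columns.
Matching on l.uid = r.uid.
Matched pairs: 3; unmatched l rows kept: 4.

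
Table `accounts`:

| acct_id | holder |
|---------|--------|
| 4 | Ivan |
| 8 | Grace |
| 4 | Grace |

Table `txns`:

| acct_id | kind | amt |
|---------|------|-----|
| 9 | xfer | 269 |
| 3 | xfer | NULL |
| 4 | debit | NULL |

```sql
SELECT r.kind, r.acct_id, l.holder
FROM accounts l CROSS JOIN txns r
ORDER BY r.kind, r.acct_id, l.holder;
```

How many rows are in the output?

9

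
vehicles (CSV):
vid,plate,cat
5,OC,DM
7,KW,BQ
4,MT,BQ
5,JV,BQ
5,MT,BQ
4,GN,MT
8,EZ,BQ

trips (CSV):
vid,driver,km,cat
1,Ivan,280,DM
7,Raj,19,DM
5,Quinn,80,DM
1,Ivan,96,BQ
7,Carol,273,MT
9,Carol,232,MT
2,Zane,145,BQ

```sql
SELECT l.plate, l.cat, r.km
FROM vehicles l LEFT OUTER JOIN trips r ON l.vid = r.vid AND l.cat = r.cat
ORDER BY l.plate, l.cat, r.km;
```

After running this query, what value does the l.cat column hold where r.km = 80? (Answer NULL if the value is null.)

DM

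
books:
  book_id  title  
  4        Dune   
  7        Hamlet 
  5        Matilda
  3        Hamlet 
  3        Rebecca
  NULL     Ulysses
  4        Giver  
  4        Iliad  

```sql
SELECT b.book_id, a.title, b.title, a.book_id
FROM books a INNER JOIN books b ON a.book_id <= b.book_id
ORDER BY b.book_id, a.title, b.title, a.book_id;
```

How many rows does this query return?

INNER JOIN keeps only pairs where the ON condition holds.
Matching on a.book_id <= b.book_id. A NULL in a compared column never satisfies the condition.
- a[0] book_id=4 → 5 match(es) in b → 5 row(s).
- a[1] book_id=7 → 1 match(es) in b → 1 row(s).
- a[2] book_id=5 → 2 match(es) in b → 2 row(s).
- a[3] book_id=3 → 7 match(es) in b → 7 row(s).
- a[4] book_id=3 → 7 match(es) in b → 7 row(s).
- a[5] book_id=NULL → no match; dropped.
- a[6] book_id=4 → 5 match(es) in b → 5 row(s).
- a[7] book_id=4 → 5 match(es) in b → 5 row(s).
Total: 32 rows.

32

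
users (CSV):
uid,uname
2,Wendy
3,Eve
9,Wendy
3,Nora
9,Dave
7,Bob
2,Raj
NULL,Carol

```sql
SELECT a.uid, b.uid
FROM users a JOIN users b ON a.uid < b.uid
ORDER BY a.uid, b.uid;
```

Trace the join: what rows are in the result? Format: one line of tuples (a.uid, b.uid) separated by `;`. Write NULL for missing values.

(2, 3); (2, 3); (2, 3); (2, 3); (2, 7); (2, 7); (2, 9); (2, 9); (2, 9); (2, 9); (3, 7); (3, 7); (3, 9); (3, 9); (3, 9); (3, 9); (7, 9); (7, 9)

INNER JOIN keeps only pairs where the ON condition holds.
Matching on a.uid < b.uid. A NULL in a compared column never satisfies the condition.
- uid=2: 5 matching b row(s), so 5 row(s) emitted.
- uid=3: 3 matching b row(s), so 3 row(s) emitted.
- uid=9: no matching b row, dropped.
- uid=3: 3 matching b row(s), so 3 row(s) emitted.
- uid=9: no matching b row, dropped.
- uid=7: 2 matching b row(s), so 2 row(s) emitted.
- uid=2: 5 matching b row(s), so 5 row(s) emitted.
- uid=NULL: no matching b row, dropped.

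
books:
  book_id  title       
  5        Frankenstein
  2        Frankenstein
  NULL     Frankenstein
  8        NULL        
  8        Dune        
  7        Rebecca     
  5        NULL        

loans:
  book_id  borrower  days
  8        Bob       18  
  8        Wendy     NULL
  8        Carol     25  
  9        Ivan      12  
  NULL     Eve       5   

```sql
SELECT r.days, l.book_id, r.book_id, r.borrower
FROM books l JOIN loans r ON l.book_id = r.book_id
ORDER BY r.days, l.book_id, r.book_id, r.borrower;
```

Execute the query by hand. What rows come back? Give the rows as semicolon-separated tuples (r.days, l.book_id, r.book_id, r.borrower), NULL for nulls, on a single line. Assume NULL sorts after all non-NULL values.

(18, 8, 8, Bob); (18, 8, 8, Bob); (25, 8, 8, Carol); (25, 8, 8, Carol); (NULL, 8, 8, Wendy); (NULL, 8, 8, Wendy)

INNER JOIN keeps only pairs where the ON condition holds.
Matching on l.book_id = r.book_id. A NULL in a compared column never satisfies the condition.
Matched pairs: 6.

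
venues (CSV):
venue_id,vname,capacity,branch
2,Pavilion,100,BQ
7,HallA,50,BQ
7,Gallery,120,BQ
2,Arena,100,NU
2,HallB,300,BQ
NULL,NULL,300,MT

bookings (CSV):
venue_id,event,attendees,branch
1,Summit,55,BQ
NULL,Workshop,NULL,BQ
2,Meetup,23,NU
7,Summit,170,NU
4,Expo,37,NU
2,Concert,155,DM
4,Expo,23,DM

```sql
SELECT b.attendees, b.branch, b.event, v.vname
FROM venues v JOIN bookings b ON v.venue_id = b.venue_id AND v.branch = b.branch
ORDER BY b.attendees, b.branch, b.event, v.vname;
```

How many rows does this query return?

INNER JOIN keeps only pairs where the ON condition holds.
Matching on v.venue_id = b.venue_id AND v.branch = b.branch. A NULL in a compared column never satisfies the condition.
- v (venue_id=2, branch=BQ) has no partner → excluded.
- v (venue_id=7, branch=BQ) has no partner → excluded.
- v (venue_id=7, branch=BQ) has no partner → excluded.
- v (venue_id=2, branch=NU) pairs with 1 row(s) of b.
- v (venue_id=2, branch=BQ) has no partner → excluded.
- v (venue_id=NULL, branch=MT) has no partner → excluded.
Total: 1 rows.

1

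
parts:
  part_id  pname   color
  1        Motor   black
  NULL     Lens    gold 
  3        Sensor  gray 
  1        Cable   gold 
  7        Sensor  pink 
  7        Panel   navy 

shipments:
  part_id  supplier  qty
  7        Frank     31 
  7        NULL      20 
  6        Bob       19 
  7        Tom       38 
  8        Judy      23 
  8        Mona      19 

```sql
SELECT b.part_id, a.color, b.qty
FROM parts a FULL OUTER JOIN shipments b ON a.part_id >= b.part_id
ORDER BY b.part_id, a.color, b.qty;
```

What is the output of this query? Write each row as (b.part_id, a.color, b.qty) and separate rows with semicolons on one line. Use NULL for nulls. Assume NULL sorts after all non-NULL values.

(6, navy, 19); (6, pink, 19); (7, navy, 20); (7, navy, 31); (7, navy, 38); (7, pink, 20); (7, pink, 31); (7, pink, 38); (8, NULL, 19); (8, NULL, 23); (NULL, black, NULL); (NULL, gold, NULL); (NULL, gold, NULL); (NULL, gray, NULL)

FULL OUTER JOIN keeps every row from both sides; unmatched rows get NULL for the other side's columns.
Matching on a.part_id >= b.part_id. A NULL in a compared column never satisfies the condition.
Matched pairs: 8; unmatched a rows kept: 4; unmatched b rows kept: 2.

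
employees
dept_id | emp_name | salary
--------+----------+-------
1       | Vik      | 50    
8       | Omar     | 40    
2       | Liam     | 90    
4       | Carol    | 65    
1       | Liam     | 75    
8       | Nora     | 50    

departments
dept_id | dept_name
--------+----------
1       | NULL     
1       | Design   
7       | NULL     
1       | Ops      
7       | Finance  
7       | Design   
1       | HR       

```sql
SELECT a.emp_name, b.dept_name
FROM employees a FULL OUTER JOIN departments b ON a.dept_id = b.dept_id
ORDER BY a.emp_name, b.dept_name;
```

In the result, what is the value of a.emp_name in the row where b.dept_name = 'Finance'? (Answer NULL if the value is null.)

FULL OUTER JOIN keeps every row from both sides; unmatched rows get NULL for the other side's columns.
Matching on a.dept_id = b.dept_id.
Matched pairs: 8; unmatched a rows kept: 4; unmatched b rows kept: 3.

NULL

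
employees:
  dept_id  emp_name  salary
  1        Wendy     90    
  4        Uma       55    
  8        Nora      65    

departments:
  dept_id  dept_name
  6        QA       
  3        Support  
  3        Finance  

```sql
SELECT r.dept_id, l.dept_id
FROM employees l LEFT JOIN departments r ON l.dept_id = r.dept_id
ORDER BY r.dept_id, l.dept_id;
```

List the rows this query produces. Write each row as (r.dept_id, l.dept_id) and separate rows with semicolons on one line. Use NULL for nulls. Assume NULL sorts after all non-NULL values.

LEFT JOIN keeps every row from `employees`; unmatched rows get NULL for `departments`'s columns.
Matching on l.dept_id = r.dept_id.
Matched pairs: 0; unmatched l rows kept: 3.

(NULL, 1); (NULL, 4); (NULL, 8)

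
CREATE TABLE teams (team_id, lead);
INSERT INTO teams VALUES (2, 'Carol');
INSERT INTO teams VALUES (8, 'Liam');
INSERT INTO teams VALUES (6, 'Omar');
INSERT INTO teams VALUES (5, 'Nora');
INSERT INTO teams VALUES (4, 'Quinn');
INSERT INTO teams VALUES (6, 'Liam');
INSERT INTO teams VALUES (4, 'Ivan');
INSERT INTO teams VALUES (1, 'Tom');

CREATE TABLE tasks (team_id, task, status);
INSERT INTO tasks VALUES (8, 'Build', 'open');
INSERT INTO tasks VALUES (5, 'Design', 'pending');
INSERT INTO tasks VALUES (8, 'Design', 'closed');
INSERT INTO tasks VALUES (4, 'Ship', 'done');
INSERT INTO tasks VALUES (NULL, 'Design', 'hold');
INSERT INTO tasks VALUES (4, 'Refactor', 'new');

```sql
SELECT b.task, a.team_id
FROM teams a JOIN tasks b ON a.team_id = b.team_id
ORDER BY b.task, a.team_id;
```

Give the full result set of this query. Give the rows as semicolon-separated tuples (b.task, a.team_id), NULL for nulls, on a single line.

(Build, 8); (Design, 5); (Design, 8); (Refactor, 4); (Refactor, 4); (Ship, 4); (Ship, 4)

INNER JOIN keeps only pairs where the ON condition holds.
Matching on a.team_id = b.team_id. A NULL in a compared column never satisfies the condition.
Matched pairs: 7.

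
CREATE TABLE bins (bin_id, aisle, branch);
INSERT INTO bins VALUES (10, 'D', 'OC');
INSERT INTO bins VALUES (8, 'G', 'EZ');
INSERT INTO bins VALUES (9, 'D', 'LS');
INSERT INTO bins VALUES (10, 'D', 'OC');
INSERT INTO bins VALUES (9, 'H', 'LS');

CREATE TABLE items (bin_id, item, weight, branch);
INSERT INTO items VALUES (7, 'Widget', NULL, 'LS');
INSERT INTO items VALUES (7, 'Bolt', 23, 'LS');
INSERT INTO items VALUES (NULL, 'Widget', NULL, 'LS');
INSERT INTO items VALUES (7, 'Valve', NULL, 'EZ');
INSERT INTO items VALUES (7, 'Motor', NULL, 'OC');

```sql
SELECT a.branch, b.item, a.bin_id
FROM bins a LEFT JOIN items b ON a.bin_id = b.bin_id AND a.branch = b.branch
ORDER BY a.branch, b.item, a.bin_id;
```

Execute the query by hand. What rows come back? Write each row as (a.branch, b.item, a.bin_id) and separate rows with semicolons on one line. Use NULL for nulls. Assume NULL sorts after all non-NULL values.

(EZ, NULL, 8); (LS, NULL, 9); (LS, NULL, 9); (OC, NULL, 10); (OC, NULL, 10)

LEFT JOIN keeps every row from `bins`; unmatched rows get NULL for `items`'s columns.
Matching on a.bin_id = b.bin_id AND a.branch = b.branch. A NULL in a compared column never satisfies the condition.
- a (bin_id=10, branch=OC) has no partner → padded with NULL.
- a (bin_id=8, branch=EZ) has no partner → padded with NULL.
- a (bin_id=9, branch=LS) has no partner → padded with NULL.
- a (bin_id=10, branch=OC) has no partner → padded with NULL.
- a (bin_id=9, branch=LS) has no partner → padded with NULL.
After projecting and ordering:
a.branch | b.item | a.bin_id
EZ | NULL | 8
LS | NULL | 9
LS | NULL | 9
OC | NULL | 10
OC | NULL | 10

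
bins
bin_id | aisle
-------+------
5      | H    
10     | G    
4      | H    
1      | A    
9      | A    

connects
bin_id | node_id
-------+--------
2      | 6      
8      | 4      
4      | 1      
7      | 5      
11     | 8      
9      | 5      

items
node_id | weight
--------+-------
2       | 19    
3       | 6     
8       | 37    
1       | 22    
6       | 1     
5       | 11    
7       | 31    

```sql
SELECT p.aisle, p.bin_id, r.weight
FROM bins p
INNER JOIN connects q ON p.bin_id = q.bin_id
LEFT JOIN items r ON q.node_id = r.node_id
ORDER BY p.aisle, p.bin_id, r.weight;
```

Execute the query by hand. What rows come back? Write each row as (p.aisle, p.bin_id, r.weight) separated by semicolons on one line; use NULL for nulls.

(A, 9, 11); (H, 4, 22)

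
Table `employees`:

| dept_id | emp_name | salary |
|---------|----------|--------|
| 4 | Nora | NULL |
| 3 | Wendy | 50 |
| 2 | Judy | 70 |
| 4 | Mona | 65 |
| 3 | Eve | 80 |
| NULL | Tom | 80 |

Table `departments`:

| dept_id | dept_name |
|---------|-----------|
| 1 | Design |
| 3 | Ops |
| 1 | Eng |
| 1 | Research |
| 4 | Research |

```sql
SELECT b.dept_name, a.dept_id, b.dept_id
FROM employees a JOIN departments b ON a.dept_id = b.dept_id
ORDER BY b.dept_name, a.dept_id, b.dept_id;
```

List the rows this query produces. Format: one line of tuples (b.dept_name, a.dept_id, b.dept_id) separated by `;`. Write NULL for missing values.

(Ops, 3, 3); (Ops, 3, 3); (Research, 4, 4); (Research, 4, 4)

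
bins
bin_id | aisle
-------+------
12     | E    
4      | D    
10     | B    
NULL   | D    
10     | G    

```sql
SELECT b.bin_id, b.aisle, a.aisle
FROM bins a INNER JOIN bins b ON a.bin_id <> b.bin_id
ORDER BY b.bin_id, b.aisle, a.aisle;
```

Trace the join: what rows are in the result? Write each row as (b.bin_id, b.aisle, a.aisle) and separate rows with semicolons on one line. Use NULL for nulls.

INNER JOIN keeps only pairs where the ON condition holds.
Matching on a.bin_id <> b.bin_id. A NULL in a compared column never satisfies the condition.
- a row (bin_id=12): matches 3 b row(s) → 3 output row(s).
- a row (bin_id=4): matches 3 b row(s) → 3 output row(s).
- a row (bin_id=10): matches 2 b row(s) → 2 output row(s).
- a row (bin_id=NULL): no match → dropped.
- a row (bin_id=10): matches 2 b row(s) → 2 output row(s).
After projecting and ordering:
b.bin_id | b.aisle | a.aisle
4 | D | B
4 | D | E
4 | D | G
10 | B | D
10 | B | E
10 | G | D
10 | G | E
12 | E | B
12 | E | D
12 | E | G

(4, D, B); (4, D, E); (4, D, G); (10, B, D); (10, B, E); (10, G, D); (10, G, E); (12, E, B); (12, E, D); (12, E, G)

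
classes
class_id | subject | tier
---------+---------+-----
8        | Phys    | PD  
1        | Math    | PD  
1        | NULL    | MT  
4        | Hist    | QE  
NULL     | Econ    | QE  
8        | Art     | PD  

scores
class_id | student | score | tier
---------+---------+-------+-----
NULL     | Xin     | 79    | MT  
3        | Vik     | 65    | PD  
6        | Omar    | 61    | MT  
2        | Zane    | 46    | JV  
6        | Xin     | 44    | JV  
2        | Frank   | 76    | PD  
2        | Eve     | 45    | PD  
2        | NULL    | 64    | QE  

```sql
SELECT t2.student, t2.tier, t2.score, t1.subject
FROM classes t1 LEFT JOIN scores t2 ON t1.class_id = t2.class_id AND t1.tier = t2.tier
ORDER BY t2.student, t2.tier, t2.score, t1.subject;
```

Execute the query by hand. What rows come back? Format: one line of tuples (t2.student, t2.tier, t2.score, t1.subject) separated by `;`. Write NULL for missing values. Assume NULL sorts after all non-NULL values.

(NULL, NULL, NULL, Art); (NULL, NULL, NULL, Econ); (NULL, NULL, NULL, Hist); (NULL, NULL, NULL, Math); (NULL, NULL, NULL, Phys); (NULL, NULL, NULL, NULL)

LEFT JOIN keeps every row from `classes`; unmatched rows get NULL for `scores`'s columns.
Matching on t1.class_id = t2.class_id AND t1.tier = t2.tier. A NULL in a compared column never satisfies the condition.
- class_id=8, tier=PD: no t2 row matches, row kept with t2 columns NULL.
- class_id=1, tier=PD: no t2 row matches, row kept with t2 columns NULL.
- class_id=1, tier=MT: no t2 row matches, row kept with t2 columns NULL.
- class_id=4, tier=QE: no t2 row matches, row kept with t2 columns NULL.
- class_id=NULL, tier=QE: no t2 row matches, row kept with t2 columns NULL.
- class_id=8, tier=PD: no t2 row matches, row kept with t2 columns NULL.
After projecting and ordering:
t2.student | t2.tier | t2.score | t1.subject
NULL | NULL | NULL | Art
NULL | NULL | NULL | Econ
NULL | NULL | NULL | Hist
NULL | NULL | NULL | Math
NULL | NULL | NULL | Phys
NULL | NULL | NULL | NULL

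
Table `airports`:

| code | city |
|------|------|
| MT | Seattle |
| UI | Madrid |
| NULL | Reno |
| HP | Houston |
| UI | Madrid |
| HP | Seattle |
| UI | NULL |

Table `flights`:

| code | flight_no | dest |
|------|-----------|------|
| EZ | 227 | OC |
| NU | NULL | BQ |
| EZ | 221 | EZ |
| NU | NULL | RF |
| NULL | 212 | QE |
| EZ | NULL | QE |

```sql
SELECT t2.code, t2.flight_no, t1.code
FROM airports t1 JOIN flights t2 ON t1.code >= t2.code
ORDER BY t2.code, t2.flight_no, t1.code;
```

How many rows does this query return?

24

INNER JOIN keeps only pairs where the ON condition holds.
Matching on t1.code >= t2.code. A NULL in a compared column never satisfies the condition.
Matched pairs: 24.
Total: 24 rows.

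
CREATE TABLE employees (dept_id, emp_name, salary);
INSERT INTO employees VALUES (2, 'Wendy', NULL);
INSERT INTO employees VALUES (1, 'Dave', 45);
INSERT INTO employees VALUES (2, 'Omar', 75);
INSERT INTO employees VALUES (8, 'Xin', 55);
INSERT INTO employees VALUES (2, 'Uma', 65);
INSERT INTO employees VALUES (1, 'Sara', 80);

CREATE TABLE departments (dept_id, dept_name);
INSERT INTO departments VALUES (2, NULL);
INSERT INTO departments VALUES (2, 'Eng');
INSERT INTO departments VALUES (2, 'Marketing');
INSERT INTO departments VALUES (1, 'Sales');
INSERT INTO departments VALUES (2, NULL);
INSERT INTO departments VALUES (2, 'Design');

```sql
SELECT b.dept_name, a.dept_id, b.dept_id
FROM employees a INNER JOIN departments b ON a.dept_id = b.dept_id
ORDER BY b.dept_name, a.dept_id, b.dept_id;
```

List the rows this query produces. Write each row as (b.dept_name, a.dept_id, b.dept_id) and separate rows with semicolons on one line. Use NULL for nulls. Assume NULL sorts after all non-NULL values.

(Design, 2, 2); (Design, 2, 2); (Design, 2, 2); (Eng, 2, 2); (Eng, 2, 2); (Eng, 2, 2); (Marketing, 2, 2); (Marketing, 2, 2); (Marketing, 2, 2); (Sales, 1, 1); (Sales, 1, 1); (NULL, 2, 2); (NULL, 2, 2); (NULL, 2, 2); (NULL, 2, 2); (NULL, 2, 2); (NULL, 2, 2)

INNER JOIN keeps only pairs where the ON condition holds.
Matching on a.dept_id = b.dept_id.
- a row (dept_id=2): matches 5 b row(s) → 5 output row(s).
- a row (dept_id=1): matches 1 b row(s) → 1 output row(s).
- a row (dept_id=2): matches 5 b row(s) → 5 output row(s).
- a row (dept_id=8): no match → dropped.
- a row (dept_id=2): matches 5 b row(s) → 5 output row(s).
- a row (dept_id=1): matches 1 b row(s) → 1 output row(s).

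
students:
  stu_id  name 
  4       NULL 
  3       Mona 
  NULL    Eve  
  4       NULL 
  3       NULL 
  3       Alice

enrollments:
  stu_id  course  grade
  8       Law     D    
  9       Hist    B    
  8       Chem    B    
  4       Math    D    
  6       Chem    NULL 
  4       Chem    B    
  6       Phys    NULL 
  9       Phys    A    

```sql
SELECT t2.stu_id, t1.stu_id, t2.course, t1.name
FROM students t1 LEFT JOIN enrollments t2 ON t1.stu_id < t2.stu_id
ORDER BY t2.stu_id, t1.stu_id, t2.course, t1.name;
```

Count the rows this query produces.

37

LEFT JOIN keeps every row from `students`; unmatched rows get NULL for `enrollments`'s columns.
Matching on t1.stu_id < t2.stu_id. A NULL in a compared column never satisfies the condition.
Matched pairs: 36; unmatched t1 rows kept: 1.
Total: 36 matched + 1 padded = 37 rows.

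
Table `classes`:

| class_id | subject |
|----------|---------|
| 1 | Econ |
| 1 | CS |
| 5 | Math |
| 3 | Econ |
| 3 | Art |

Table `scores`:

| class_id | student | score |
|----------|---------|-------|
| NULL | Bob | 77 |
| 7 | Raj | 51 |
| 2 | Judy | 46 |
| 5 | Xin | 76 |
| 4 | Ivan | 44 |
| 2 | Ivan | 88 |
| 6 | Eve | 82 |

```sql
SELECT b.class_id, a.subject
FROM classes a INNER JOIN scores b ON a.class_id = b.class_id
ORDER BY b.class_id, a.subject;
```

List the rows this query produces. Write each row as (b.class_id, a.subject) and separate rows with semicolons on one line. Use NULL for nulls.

(5, Math)

INNER JOIN keeps only pairs where the ON condition holds.
Matching on a.class_id = b.class_id. A NULL in a compared column never satisfies the condition.
- a row (class_id=1): no match → dropped.
- a row (class_id=1): no match → dropped.
- a row (class_id=5): matches 1 b row(s) → 1 output row(s).
- a row (class_id=3): no match → dropped.
- a row (class_id=3): no match → dropped.
After projecting and ordering:
b.class_id | a.subject
5 | Math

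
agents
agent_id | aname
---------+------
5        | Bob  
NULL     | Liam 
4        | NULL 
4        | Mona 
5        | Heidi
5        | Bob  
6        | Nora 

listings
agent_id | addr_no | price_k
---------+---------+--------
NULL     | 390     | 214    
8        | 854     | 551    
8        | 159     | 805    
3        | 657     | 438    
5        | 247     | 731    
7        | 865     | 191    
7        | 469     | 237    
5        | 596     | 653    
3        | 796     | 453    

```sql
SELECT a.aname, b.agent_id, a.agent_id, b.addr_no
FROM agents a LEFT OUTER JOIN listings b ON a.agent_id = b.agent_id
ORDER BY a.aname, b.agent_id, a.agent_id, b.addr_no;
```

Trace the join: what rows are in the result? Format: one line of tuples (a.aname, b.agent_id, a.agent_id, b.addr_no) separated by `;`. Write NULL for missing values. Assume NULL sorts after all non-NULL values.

LEFT JOIN keeps every row from `agents`; unmatched rows get NULL for `listings`'s columns.
Matching on a.agent_id = b.agent_id. A NULL in a compared column never satisfies the condition.
- agent_id=5: 2 matching b row(s), so 2 row(s) emitted.
- agent_id=NULL: no b row matches, row kept with b columns NULL.
- agent_id=4: no b row matches, row kept with b columns NULL.
- agent_id=4: no b row matches, row kept with b columns NULL.
- agent_id=5: 2 matching b row(s), so 2 row(s) emitted.
- agent_id=5: 2 matching b row(s), so 2 row(s) emitted.
- agent_id=6: no b row matches, row kept with b columns NULL.
After projecting and ordering:
a.aname | b.agent_id | a.agent_id | b.addr_no
Bob | 5 | 5 | 247
Bob | 5 | 5 | 247
Bob | 5 | 5 | 596
Bob | 5 | 5 | 596
Heidi | 5 | 5 | 247
Heidi | 5 | 5 | 596
Liam | NULL | NULL | NULL
Mona | NULL | 4 | NULL
Nora | NULL | 6 | NULL
NULL | NULL | 4 | NULL

(Bob, 5, 5, 247); (Bob, 5, 5, 247); (Bob, 5, 5, 596); (Bob, 5, 5, 596); (Heidi, 5, 5, 247); (Heidi, 5, 5, 596); (Liam, NULL, NULL, NULL); (Mona, NULL, 4, NULL); (Nora, NULL, 6, NULL); (NULL, NULL, 4, NULL)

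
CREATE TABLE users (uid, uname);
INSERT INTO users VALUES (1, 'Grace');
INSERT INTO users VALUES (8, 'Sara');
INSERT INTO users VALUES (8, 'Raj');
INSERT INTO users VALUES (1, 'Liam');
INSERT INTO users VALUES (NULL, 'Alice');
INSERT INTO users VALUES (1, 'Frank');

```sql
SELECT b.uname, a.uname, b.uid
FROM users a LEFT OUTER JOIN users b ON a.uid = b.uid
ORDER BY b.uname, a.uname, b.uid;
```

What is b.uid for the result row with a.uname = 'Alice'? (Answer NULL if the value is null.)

NULL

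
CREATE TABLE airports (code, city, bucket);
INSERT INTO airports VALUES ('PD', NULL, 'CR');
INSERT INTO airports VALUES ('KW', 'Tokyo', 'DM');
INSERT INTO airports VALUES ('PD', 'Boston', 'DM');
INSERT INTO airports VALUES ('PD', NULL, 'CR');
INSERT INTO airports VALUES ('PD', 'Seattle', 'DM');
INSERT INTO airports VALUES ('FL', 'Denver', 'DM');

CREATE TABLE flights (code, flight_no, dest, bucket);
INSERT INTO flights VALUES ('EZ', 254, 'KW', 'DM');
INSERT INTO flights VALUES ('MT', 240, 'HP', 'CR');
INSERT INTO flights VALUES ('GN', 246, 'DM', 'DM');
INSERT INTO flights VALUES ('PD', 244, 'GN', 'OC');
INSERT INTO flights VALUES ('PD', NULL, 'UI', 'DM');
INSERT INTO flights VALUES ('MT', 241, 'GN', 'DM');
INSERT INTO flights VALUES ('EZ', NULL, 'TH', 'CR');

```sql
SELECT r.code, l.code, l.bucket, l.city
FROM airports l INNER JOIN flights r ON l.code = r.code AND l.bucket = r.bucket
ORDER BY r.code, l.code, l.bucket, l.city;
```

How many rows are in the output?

2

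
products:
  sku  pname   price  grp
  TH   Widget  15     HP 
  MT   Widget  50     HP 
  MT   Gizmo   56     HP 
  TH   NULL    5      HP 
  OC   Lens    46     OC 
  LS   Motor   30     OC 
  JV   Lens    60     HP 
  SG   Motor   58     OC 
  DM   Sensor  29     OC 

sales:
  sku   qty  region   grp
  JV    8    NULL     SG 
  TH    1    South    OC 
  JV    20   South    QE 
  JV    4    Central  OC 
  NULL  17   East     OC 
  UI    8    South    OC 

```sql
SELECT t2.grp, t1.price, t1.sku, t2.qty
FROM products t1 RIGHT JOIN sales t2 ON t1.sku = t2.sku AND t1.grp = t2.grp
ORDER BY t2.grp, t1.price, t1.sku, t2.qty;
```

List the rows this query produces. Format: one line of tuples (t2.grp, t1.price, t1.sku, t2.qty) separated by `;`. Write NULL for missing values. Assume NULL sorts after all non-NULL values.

(OC, NULL, NULL, 1); (OC, NULL, NULL, 4); (OC, NULL, NULL, 8); (OC, NULL, NULL, 17); (QE, NULL, NULL, 20); (SG, NULL, NULL, 8)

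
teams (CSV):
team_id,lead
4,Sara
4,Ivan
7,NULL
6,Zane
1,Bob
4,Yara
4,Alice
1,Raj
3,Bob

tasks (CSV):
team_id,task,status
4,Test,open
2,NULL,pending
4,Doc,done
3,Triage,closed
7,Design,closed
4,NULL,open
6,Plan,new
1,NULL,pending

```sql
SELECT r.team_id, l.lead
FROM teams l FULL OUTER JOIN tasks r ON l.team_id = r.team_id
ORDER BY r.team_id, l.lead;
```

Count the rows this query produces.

FULL OUTER JOIN keeps every row from both sides; unmatched rows get NULL for the other side's columns.
Matching on l.team_id = r.team_id.
- l (team_id=4) pairs with 3 row(s) of r.
- l (team_id=4) pairs with 3 row(s) of r.
- l (team_id=7) pairs with 1 row(s) of r.
- l (team_id=6) pairs with 1 row(s) of r.
- l (team_id=1) pairs with 1 row(s) of r.
- l (team_id=4) pairs with 3 row(s) of r.
- l (team_id=4) pairs with 3 row(s) of r.
- l (team_id=1) pairs with 1 row(s) of r.
- l (team_id=3) pairs with 1 row(s) of r.
- plus 1 unmatched r row(s), each kept with NULL l columns.
Total: 17 matched + 1 padded = 18 rows.

18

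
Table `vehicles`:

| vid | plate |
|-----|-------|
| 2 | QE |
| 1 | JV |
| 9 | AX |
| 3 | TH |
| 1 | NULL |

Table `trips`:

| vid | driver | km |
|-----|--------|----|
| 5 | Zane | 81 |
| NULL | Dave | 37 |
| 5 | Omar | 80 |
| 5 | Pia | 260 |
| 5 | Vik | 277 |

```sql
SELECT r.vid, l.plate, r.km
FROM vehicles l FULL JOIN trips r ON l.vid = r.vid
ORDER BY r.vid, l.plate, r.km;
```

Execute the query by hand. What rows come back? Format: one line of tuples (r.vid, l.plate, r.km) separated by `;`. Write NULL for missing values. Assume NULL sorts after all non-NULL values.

(5, NULL, 80); (5, NULL, 81); (5, NULL, 260); (5, NULL, 277); (NULL, AX, NULL); (NULL, JV, NULL); (NULL, QE, NULL); (NULL, TH, NULL); (NULL, NULL, 37); (NULL, NULL, NULL)

FULL OUTER JOIN keeps every row from both sides; unmatched rows get NULL for the other side's columns.
Matching on l.vid = r.vid. A NULL in a compared column never satisfies the condition.
- l row (vid=2): no match → kept, r columns NULL.
- l row (vid=1): no match → kept, r columns NULL.
- l row (vid=9): no match → kept, r columns NULL.
- l row (vid=3): no match → kept, r columns NULL.
- l row (vid=1): no match → kept, r columns NULL.
- 5 r row(s) had no l match → kept, l columns NULL.
After projecting and ordering:
r.vid | l.plate | r.km
5 | NULL | 80
5 | NULL | 81
5 | NULL | 260
5 | NULL | 277
NULL | AX | NULL
NULL | JV | NULL
NULL | QE | NULL
NULL | TH | NULL
NULL | NULL | 37
NULL | NULL | NULL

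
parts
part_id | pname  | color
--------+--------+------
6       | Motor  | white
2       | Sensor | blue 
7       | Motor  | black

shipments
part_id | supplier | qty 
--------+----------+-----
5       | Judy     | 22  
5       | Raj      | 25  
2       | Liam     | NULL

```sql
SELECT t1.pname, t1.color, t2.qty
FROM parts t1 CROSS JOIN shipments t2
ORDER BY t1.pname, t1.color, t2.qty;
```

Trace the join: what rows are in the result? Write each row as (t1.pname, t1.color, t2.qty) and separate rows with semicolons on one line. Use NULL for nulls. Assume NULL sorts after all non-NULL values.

(Motor, black, 22); (Motor, black, 25); (Motor, black, NULL); (Motor, white, 22); (Motor, white, 25); (Motor, white, NULL); (Sensor, blue, 22); (Sensor, blue, 25); (Sensor, blue, NULL)

CROSS JOIN pairs every row of `parts` with every row of `shipments`: 3 × 3 = 9 rows.
After projecting and ordering:
t1.pname | t1.color | t2.qty
Motor | black | 22
Motor | black | 25
Motor | black | NULL
Motor | white | 22
Motor | white | 25
Motor | white | NULL
Sensor | blue | 22
Sensor | blue | 25
Sensor | blue | NULL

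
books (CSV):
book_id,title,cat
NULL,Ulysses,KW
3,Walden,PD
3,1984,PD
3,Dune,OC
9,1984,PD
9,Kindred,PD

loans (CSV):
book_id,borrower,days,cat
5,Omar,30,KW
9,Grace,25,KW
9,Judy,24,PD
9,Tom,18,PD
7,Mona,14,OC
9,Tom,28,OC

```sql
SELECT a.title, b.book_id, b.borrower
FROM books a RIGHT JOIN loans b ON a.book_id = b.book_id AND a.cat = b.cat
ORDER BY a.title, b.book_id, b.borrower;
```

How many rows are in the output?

8

RIGHT JOIN keeps every row from `loans`; unmatched rows get NULL for `books`'s columns.
Matching on a.book_id = b.book_id AND a.cat = b.cat. A NULL in a compared column never satisfies the condition.
- book_id=NULL, cat=KW: no matching b row.
- book_id=3, cat=PD: no matching b row.
- book_id=3, cat=PD: no matching b row.
- book_id=3, cat=OC: no matching b row.
- book_id=9, cat=PD: 2 matching b row(s), so 2 row(s) emitted.
- book_id=9, cat=PD: 2 matching b row(s), so 2 row(s) emitted.
- 4 row(s) from b found no a partner → padded with NULL.
Total: 4 matched + 4 padded = 8 rows.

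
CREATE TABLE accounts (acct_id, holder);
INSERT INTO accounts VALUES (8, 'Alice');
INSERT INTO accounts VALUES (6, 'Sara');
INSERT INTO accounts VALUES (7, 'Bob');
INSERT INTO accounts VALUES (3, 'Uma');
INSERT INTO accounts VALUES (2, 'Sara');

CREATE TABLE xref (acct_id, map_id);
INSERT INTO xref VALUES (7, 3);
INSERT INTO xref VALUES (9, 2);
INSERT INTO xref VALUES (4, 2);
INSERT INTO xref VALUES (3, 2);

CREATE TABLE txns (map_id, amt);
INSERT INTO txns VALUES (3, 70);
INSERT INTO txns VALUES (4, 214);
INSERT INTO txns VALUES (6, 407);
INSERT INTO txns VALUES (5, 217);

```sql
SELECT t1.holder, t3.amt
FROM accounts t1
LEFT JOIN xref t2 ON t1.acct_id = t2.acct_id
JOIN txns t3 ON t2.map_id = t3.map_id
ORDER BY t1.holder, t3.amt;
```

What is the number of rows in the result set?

1

Evaluate left to right. First `accounts t1 LEFT JOIN xref t2` on acct_id: 5 row(s).
Then INNER JOIN `txns t3` on map_id: keep only rows whose t2.map_id appears in t3.
Result: 1 row(s).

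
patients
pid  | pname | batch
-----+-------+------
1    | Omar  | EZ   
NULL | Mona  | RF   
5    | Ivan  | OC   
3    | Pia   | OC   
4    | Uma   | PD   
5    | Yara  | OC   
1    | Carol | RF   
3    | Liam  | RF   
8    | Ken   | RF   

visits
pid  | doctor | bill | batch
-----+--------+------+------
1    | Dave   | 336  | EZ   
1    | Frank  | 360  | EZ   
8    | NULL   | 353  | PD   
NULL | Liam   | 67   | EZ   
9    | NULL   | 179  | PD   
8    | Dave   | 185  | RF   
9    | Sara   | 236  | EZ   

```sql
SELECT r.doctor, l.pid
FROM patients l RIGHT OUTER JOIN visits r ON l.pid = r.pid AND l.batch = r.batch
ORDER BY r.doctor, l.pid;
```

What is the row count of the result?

7

RIGHT JOIN keeps every row from `visits`; unmatched rows get NULL for `patients`'s columns.
Matching on l.pid = r.pid AND l.batch = r.batch. A NULL in a compared column never satisfies the condition.
- pid=1, batch=EZ: 2 matching r row(s), so 2 row(s) emitted.
- pid=NULL, batch=RF: no matching r row.
- pid=5, batch=OC: no matching r row.
- pid=3, batch=OC: no matching r row.
- pid=4, batch=PD: no matching r row.
- pid=5, batch=OC: no matching r row.
- pid=1, batch=RF: no matching r row.
- pid=3, batch=RF: no matching r row.
- pid=8, batch=RF: 1 matching r row(s), so 1 row(s) emitted.
- plus 4 unmatched r row(s), each kept with NULL l columns.
Total: 3 matched + 4 padded = 7 rows.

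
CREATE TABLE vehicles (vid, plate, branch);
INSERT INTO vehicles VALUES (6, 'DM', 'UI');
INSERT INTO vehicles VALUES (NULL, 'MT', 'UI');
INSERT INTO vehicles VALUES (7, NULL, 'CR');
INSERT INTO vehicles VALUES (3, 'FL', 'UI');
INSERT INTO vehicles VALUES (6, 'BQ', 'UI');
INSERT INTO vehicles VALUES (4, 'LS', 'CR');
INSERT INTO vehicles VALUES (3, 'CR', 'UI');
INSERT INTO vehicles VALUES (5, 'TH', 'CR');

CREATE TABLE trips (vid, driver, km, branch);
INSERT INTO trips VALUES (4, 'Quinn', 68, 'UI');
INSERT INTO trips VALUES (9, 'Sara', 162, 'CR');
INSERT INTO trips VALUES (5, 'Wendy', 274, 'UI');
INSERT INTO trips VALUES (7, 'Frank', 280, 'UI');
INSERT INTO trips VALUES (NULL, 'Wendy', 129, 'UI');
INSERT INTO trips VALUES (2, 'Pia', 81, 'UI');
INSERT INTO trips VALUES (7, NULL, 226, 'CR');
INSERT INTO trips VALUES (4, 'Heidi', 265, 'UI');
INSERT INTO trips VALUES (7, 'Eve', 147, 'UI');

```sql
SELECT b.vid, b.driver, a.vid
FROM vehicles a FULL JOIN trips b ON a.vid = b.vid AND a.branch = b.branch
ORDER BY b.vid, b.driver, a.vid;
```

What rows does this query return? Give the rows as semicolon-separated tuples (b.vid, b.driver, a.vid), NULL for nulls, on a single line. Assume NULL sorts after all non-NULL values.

FULL OUTER JOIN keeps every row from both sides; unmatched rows get NULL for the other side's columns.
Matching on a.vid = b.vid AND a.branch = b.branch. A NULL in a compared column never satisfies the condition.
Matched pairs: 1; unmatched a rows kept: 7; unmatched b rows kept: 8.

(2, Pia, NULL); (4, Heidi, NULL); (4, Quinn, NULL); (5, Wendy, NULL); (7, Eve, NULL); (7, Frank, NULL); (7, NULL, 7); (9, Sara, NULL); (NULL, Wendy, NULL); (NULL, NULL, 3); (NULL, NULL, 3); (NULL, NULL, 4); (NULL, NULL, 5); (NULL, NULL, 6); (NULL, NULL, 6); (NULL, NULL, NULL)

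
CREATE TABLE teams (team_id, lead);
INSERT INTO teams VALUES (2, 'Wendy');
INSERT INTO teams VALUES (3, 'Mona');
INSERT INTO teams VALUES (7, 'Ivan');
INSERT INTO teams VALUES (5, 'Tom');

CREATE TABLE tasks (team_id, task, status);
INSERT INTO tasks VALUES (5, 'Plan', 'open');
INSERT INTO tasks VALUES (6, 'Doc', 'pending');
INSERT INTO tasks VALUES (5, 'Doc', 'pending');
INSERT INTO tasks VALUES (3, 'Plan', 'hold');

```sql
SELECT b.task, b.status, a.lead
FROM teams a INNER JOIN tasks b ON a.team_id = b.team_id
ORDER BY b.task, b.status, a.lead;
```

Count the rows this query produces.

INNER JOIN keeps only pairs where the ON condition holds.
Matching on a.team_id = b.team_id.
Matched pairs: 3.
Total: 3 rows.

3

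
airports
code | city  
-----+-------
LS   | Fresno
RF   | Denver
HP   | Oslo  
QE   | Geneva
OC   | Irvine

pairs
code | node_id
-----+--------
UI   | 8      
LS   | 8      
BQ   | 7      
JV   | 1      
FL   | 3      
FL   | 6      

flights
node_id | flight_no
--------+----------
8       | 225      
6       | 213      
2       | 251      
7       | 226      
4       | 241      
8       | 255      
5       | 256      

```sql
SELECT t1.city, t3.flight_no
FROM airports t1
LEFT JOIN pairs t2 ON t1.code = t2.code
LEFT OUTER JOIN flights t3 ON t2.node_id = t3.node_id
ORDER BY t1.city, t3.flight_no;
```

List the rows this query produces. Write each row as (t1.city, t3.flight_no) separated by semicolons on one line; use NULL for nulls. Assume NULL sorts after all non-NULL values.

(Denver, NULL); (Fresno, 225); (Fresno, 255); (Geneva, NULL); (Irvine, NULL); (Oslo, NULL)

Step 1 — t1 LEFT JOIN t2 on code → 5 row(s).
Then LEFT JOIN `flights t3` on node_id: each of those 5 rows is kept; rows whose t2.node_id has no match in t3 get NULL for t3's columns.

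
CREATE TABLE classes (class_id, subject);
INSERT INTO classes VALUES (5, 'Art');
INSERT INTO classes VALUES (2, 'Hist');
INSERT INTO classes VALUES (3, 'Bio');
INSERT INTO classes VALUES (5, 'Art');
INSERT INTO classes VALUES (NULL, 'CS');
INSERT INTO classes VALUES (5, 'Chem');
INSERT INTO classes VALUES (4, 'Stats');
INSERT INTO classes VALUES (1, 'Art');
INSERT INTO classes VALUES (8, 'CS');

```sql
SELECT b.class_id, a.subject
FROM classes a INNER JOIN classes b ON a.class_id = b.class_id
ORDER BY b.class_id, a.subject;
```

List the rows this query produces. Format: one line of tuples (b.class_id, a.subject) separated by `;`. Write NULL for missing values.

INNER JOIN keeps only pairs where the ON condition holds.
Matching on a.class_id = b.class_id. A NULL in a compared column never satisfies the condition.
- class_id=5: 3 matching b row(s), so 3 row(s) emitted.
- class_id=2: 1 matching b row(s), so 1 row(s) emitted.
- class_id=3: 1 matching b row(s), so 1 row(s) emitted.
- class_id=5: 3 matching b row(s), so 3 row(s) emitted.
- class_id=NULL: no matching b row, dropped.
- class_id=5: 3 matching b row(s), so 3 row(s) emitted.
- class_id=4: 1 matching b row(s), so 1 row(s) emitted.
- class_id=1: 1 matching b row(s), so 1 row(s) emitted.
- class_id=8: 1 matching b row(s), so 1 row(s) emitted.

(1, Art); (2, Hist); (3, Bio); (4, Stats); (5, Art); (5, Art); (5, Art); (5, Art); (5, Art); (5, Art); (5, Chem); (5, Chem); (5, Chem); (8, CS)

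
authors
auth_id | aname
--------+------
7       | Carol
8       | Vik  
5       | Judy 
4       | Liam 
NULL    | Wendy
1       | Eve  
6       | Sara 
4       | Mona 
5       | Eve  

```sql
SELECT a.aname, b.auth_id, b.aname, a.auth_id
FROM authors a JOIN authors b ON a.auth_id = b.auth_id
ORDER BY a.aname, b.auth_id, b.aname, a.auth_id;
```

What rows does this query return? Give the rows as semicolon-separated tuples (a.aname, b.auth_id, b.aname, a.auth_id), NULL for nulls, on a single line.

(Carol, 7, Carol, 7); (Eve, 1, Eve, 1); (Eve, 5, Eve, 5); (Eve, 5, Judy, 5); (Judy, 5, Eve, 5); (Judy, 5, Judy, 5); (Liam, 4, Liam, 4); (Liam, 4, Mona, 4); (Mona, 4, Liam, 4); (Mona, 4, Mona, 4); (Sara, 6, Sara, 6); (Vik, 8, Vik, 8)

INNER JOIN keeps only pairs where the ON condition holds.
Matching on a.auth_id = b.auth_id. A NULL in a compared column never satisfies the condition.
- auth_id=7: 1 matching b row(s), so 1 row(s) emitted.
- auth_id=8: 1 matching b row(s), so 1 row(s) emitted.
- auth_id=5: 2 matching b row(s), so 2 row(s) emitted.
- auth_id=4: 2 matching b row(s), so 2 row(s) emitted.
- auth_id=NULL: no matching b row, dropped.
- auth_id=1: 1 matching b row(s), so 1 row(s) emitted.
- auth_id=6: 1 matching b row(s), so 1 row(s) emitted.
- auth_id=4: 2 matching b row(s), so 2 row(s) emitted.
- auth_id=5: 2 matching b row(s), so 2 row(s) emitted.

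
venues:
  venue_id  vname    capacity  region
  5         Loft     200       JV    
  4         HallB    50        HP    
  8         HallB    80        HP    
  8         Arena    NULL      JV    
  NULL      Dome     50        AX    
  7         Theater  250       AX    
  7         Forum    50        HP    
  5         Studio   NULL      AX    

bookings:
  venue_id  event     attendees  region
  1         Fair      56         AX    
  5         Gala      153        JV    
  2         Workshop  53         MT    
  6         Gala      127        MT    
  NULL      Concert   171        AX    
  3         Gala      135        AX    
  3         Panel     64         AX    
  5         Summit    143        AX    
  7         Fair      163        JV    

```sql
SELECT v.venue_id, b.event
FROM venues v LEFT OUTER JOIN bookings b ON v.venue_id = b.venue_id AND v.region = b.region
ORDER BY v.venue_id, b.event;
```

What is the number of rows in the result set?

LEFT JOIN keeps every row from `venues`; unmatched rows get NULL for `bookings`'s columns.
Matching on v.venue_id = b.venue_id AND v.region = b.region. A NULL in a compared column never satisfies the condition.
- venue_id=5, region=JV: 1 matching b row(s), so 1 row(s) emitted.
- venue_id=4, region=HP: no b row matches, row kept with b columns NULL.
- venue_id=8, region=HP: no b row matches, row kept with b columns NULL.
- venue_id=8, region=JV: no b row matches, row kept with b columns NULL.
- venue_id=NULL, region=AX: no b row matches, row kept with b columns NULL.
- venue_id=7, region=AX: no b row matches, row kept with b columns NULL.
- venue_id=7, region=HP: no b row matches, row kept with b columns NULL.
- venue_id=5, region=AX: 1 matching b row(s), so 1 row(s) emitted.
Total: 2 matched + 6 padded = 8 rows.

8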